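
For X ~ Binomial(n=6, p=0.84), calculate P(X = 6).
0.351298

We have X ~ Binomial(n=6, p=0.84).

For a Binomial distribution, the PMF gives us the probability of each outcome.

Using the PMF formula:
P(X = 6) = 0.351298

Rounded to 4 decimal places: 0.3513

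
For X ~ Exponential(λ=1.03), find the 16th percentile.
0.1693

We have X ~ Exponential(λ=1.03).

We want to find x such that P(X ≤ x) = 0.16.

This is the 16th percentile, which means 16% of values fall below this point.

Using the inverse CDF (quantile function):
x = F⁻¹(0.16) = 0.1693

Verification: P(X ≤ 0.1693) = 0.16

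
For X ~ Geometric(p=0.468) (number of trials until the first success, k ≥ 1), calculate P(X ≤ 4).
0.919897

We have X ~ Geometric(p=0.468) (number of trials until the first success, k ≥ 1).

The CDF gives us P(X ≤ k).

Using the CDF:
P(X ≤ 4) = 0.919897

This means there's approximately a 92.0% chance that X is at most 4.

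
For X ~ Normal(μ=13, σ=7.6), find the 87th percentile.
21.5606

We have X ~ Normal(μ=13, σ=7.6).

We want to find x such that P(X ≤ x) = 0.87.

This is the 87th percentile, which means 87% of values fall below this point.

Using the inverse CDF (quantile function):
x = F⁻¹(0.87) = 21.5606

Verification: P(X ≤ 21.5606) = 0.87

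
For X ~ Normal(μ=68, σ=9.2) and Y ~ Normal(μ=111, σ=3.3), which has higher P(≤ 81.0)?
X has higher probability (P(X ≤ 81.0) = 0.9212 > P(Y ≤ 81.0) = 0.0000)

Compute P(≤ 81.0) for each distribution:

X ~ Normal(μ=68, σ=9.2):
P(X ≤ 81.0) = 0.9212

Y ~ Normal(μ=111, σ=3.3):
P(Y ≤ 81.0) = 0.0000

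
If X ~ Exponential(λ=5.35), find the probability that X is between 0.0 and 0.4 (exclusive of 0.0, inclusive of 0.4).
0.882345

We have X ~ Exponential(λ=5.35).

To find P(0.0 < X ≤ 0.4), we use:
P(0.0 < X ≤ 0.4) = P(X ≤ 0.4) - P(X ≤ 0.0)
                 = F(0.4) - F(0.0)
                 = 0.882345 - 0.000000
                 = 0.882345

So there's approximately a 88.2% chance that X falls in this range.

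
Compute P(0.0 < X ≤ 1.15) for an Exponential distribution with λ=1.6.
0.841183

We have X ~ Exponential(λ=1.6).

To find P(0.0 < X ≤ 1.15), we use:
P(0.0 < X ≤ 1.15) = P(X ≤ 1.15) - P(X ≤ 0.0)
                 = F(1.15) - F(0.0)
                 = 0.841183 - 0.000000
                 = 0.841183

So there's approximately a 84.1% chance that X falls in this range.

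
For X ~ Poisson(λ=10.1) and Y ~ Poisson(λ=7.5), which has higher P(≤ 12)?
Y has higher probability (P(Y ≤ 12) = 0.9573 > P(X ≤ 12) = 0.7820)

Compute P(≤ 12) for each distribution:

X ~ Poisson(λ=10.1):
P(X ≤ 12) = 0.7820

Y ~ Poisson(λ=7.5):
P(Y ≤ 12) = 0.9573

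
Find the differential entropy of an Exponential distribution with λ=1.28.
0.7531 nats

We have X ~ Exponential(λ=1.28).

The differential entropy measures the uncertainty or information content of the distribution.

For an Exponential distribution with λ=1.28:
h(X) = 0.7531 nats

(In bits, this would be 1.0866 bits.)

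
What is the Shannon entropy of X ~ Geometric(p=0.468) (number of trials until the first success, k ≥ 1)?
1.4767 nats

We have X ~ Geometric(p=0.468) (number of trials until the first success, k ≥ 1).

The Shannon entropy measures the uncertainty or information content of the distribution.

For a Geometric distribution with p=0.468 (number of trials until the first success, k ≥ 1):
H(X) = 1.4767 nats

(In bits, this would be 2.1304 bits.)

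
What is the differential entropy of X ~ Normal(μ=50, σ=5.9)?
3.1939 nats

We have X ~ Normal(μ=50, σ=5.9).

The differential entropy measures the uncertainty or information content of the distribution.

For a Normal distribution with μ=50, σ=5.9:
h(X) = 3.1939 nats

(In bits, this would be 4.6078 bits.)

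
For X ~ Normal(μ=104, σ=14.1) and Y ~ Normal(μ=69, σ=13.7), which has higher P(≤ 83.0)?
Y has higher probability (P(Y ≤ 83.0) = 0.8466 > P(X ≤ 83.0) = 0.0682)

Compute P(≤ 83.0) for each distribution:

X ~ Normal(μ=104, σ=14.1):
P(X ≤ 83.0) = 0.0682

Y ~ Normal(μ=69, σ=13.7):
P(Y ≤ 83.0) = 0.8466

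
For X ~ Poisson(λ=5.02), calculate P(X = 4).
0.174761

We have X ~ Poisson(λ=5.02).

For a Poisson distribution, the PMF gives us the probability of each outcome.

Using the PMF formula:
P(X = 4) = 0.174761

Rounded to 4 decimal places: 0.1748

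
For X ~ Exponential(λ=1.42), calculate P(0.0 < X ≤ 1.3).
0.842133

We have X ~ Exponential(λ=1.42).

To find P(0.0 < X ≤ 1.3), we use:
P(0.0 < X ≤ 1.3) = P(X ≤ 1.3) - P(X ≤ 0.0)
                 = F(1.3) - F(0.0)
                 = 0.842133 - 0.000000
                 = 0.842133

So there's approximately a 84.2% chance that X falls in this range.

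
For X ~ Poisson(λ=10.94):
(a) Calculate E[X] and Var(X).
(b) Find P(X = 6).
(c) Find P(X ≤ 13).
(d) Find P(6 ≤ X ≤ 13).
(a) E[X] = 10.9400, Var(X) = 10.9400
(b) P(X = 6) = 0.042227
(c) P(X ≤ 13) = 0.786816
(d) P(6 ≤ X ≤ 13) = 0.747929

We have X ~ Poisson(λ=10.94).

(a) Moments:
E[X] = 10.9400
Var(X) = 10.9400
σ = √Var(X) = 3.3076

(b) Point probability using PMF:
P(X = 6) = 0.042227

(c) Cumulative probability using CDF:
P(X ≤ 13) = F(13) = 0.786816

(d) Range probability:
P(6 ≤ X ≤ 13) = P(X ≤ 13) - P(X ≤ 5)
                   = F(13) - F(5)
                   = 0.786816 - 0.038887
                   = 0.747929

This means approximately 74.8% of outcomes fall in the interval [6, 13].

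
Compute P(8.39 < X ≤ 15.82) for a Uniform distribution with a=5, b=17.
0.619167

We have X ~ Uniform(a=5, b=17).

To find P(8.39 < X ≤ 15.82), we use:
P(8.39 < X ≤ 15.82) = P(X ≤ 15.82) - P(X ≤ 8.39)
                 = F(15.82) - F(8.39)
                 = 0.901667 - 0.282500
                 = 0.619167

So there's approximately a 61.9% chance that X falls in this range.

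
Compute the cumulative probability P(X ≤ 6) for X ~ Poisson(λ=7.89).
0.326993

We have X ~ Poisson(λ=7.89).

The CDF gives us P(X ≤ k).

Using the CDF:
P(X ≤ 6) = 0.326993

This means there's approximately a 32.7% chance that X is at most 6.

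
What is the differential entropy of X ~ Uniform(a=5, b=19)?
2.6391 nats

We have X ~ Uniform(a=5, b=19).

The differential entropy measures the uncertainty or information content of the distribution.

For a Uniform distribution with a=5, b=19:
h(X) = 2.6391 nats

(In bits, this would be 3.8074 bits.)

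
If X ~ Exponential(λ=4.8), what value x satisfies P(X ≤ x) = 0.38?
0.0996

We have X ~ Exponential(λ=4.8).

We want to find x such that P(X ≤ x) = 0.38.

This is the 38th percentile, which means 38% of values fall below this point.

Using the inverse CDF (quantile function):
x = F⁻¹(0.38) = 0.0996

Verification: P(X ≤ 0.0996) = 0.38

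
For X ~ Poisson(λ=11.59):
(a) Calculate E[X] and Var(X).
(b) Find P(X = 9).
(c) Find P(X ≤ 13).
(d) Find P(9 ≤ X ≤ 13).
(a) E[X] = 11.5900, Var(X) = 11.5900
(b) P(X = 9) = 0.096275
(c) P(X ≤ 13) = 0.723980
(d) P(9 ≤ X ≤ 13) = 0.540213

We have X ~ Poisson(λ=11.59).

(a) Moments:
E[X] = 11.5900
Var(X) = 11.5900
σ = √Var(X) = 3.4044

(b) Point probability using PMF:
P(X = 9) = 0.096275

(c) Cumulative probability using CDF:
P(X ≤ 13) = F(13) = 0.723980

(d) Range probability:
P(9 ≤ X ≤ 13) = P(X ≤ 13) - P(X ≤ 8)
                   = F(13) - F(8)
                   = 0.723980 - 0.183768
                   = 0.540213

This means approximately 54.0% of outcomes fall in the interval [9, 13].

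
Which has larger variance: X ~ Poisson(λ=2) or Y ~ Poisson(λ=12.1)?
Y has larger variance (12.1000 > 2.0000)

Compute the variance for each distribution:

X ~ Poisson(λ=2):
Var(X) = 2.0000

Y ~ Poisson(λ=12.1):
Var(Y) = 12.1000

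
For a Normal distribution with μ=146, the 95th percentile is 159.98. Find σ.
σ = 8.4992

For X ~ Normal(μ, σ), the p-th percentile satisfies x = μ + z_p × σ,
where z_p = Φ⁻¹(p) is the standard normal quantile.

Step 1: z_{0.95} = Φ⁻¹(0.95) = 1.6449

Step 2: Solve for σ:
159.98 = 146 + 1.6449 × σ
σ = (159.98 - 146) / 1.6449
σ = 13.98 / 1.6449
σ = 8.4992

Verification: μ + z × σ = 146 + 1.6449 × 8.4992 = 159.98 ✓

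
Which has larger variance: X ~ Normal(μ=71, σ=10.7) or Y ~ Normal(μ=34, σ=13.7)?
Y has larger variance (187.6900 > 114.4900)

Compute the variance for each distribution:

X ~ Normal(μ=71, σ=10.7):
Var(X) = 114.4900

Y ~ Normal(μ=34, σ=13.7):
Var(Y) = 187.6900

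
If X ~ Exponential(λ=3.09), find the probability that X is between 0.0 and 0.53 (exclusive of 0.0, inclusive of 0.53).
0.805573

We have X ~ Exponential(λ=3.09).

To find P(0.0 < X ≤ 0.53), we use:
P(0.0 < X ≤ 0.53) = P(X ≤ 0.53) - P(X ≤ 0.0)
                 = F(0.53) - F(0.0)
                 = 0.805573 - 0.000000
                 = 0.805573

So there's approximately a 80.6% chance that X falls in this range.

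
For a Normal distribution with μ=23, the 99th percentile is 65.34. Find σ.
σ = 18.2002

For X ~ Normal(μ, σ), the p-th percentile satisfies x = μ + z_p × σ,
where z_p = Φ⁻¹(p) is the standard normal quantile.

Step 1: z_{0.99} = Φ⁻¹(0.99) = 2.3263

Step 2: Solve for σ:
65.34 = 23 + 2.3263 × σ
σ = (65.34 - 23) / 2.3263
σ = 42.34 / 2.3263
σ = 18.2002

Verification: μ + z × σ = 23 + 2.3263 × 18.2002 = 65.34 ✓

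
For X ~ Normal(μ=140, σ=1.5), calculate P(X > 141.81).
0.113780

We have X ~ Normal(μ=140, σ=1.5).

P(X > 141.81) = 1 - P(X ≤ 141.81)
                = 1 - F(141.81)
                = 1 - 0.886220
                = 0.113780

So there's approximately a 11.4% chance that X exceeds 141.81.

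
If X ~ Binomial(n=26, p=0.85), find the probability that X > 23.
0.229641

We have X ~ Binomial(n=26, p=0.85).

P(X > 23) = 1 - P(X ≤ 23)
                = 1 - F(23)
                = 1 - 0.770359
                = 0.229641

So there's approximately a 23.0% chance that X exceeds 23.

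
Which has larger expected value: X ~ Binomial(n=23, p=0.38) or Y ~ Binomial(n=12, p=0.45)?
X has larger mean (8.7400 > 5.4000)

Compute the expected value for each distribution:

X ~ Binomial(n=23, p=0.38):
E[X] = 8.7400

Y ~ Binomial(n=12, p=0.45):
E[Y] = 5.4000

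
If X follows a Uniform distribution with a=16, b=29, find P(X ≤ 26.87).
0.836154

We have X ~ Uniform(a=16, b=29).

The CDF gives us P(X ≤ k).

Using the CDF:
P(X ≤ 26.87) = 0.836154

This means there's approximately a 83.6% chance that X is at most 26.87.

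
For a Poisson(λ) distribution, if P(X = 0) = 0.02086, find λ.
λ = 3.8699

For a Poisson(λ) distribution, the PMF at 0 is:
P(X = 0) = λ^0 e^(-λ) / 0! = e^(-λ)

Given P(X = 0) = 0.02086:
e^(-λ) = 0.02086
-λ = ln(0.02086)
λ = -ln(0.02086) = 3.8699

Verification: e^(-3.8699) = 0.02086 ✓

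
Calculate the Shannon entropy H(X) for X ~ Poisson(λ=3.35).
1.9915 nats

We have X ~ Poisson(λ=3.35).

The Shannon entropy measures the uncertainty or information content of the distribution.

For a Poisson distribution with λ=3.35:
H(X) = 1.9915 nats

(In bits, this would be 2.8732 bits.)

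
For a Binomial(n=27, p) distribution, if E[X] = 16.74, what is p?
p = 0.62

For a Binomial(n, p) distribution:
E[X] = n × p

Given n = 27 and E[X] = 16.74:
16.74 = 27 × p
p = 16.74 / 27 = 0.62

Verification: Binomial(27, 0.62) has E[X] = 16.74 ✓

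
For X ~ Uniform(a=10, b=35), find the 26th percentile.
16.5000

We have X ~ Uniform(a=10, b=35).

We want to find x such that P(X ≤ x) = 0.26.

This is the 26th percentile, which means 26% of values fall below this point.

Using the inverse CDF (quantile function):
x = F⁻¹(0.26) = 16.5000

Verification: P(X ≤ 16.5000) = 0.26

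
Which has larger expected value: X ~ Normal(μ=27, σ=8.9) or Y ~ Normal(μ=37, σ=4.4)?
Y has larger mean (37.0000 > 27.0000)

Compute the expected value for each distribution:

X ~ Normal(μ=27, σ=8.9):
E[X] = 27.0000

Y ~ Normal(μ=37, σ=4.4):
E[Y] = 37.0000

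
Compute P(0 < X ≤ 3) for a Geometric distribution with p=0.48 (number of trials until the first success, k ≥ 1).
0.859392

We have X ~ Geometric(p=0.48) (number of trials until the first success, k ≥ 1).

To find P(0 < X ≤ 3), we use:
P(0 < X ≤ 3) = P(X ≤ 3) - P(X ≤ 0)
                 = F(3) - F(0)
                 = 0.859392 - 0.000000
                 = 0.859392

So there's approximately a 85.9% chance that X falls in this range.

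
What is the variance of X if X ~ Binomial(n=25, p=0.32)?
5.4400

We have X ~ Binomial(n=25, p=0.32).

For a Binomial distribution with n=25, p=0.32:
Var(X) = 5.4400

The variance measures the spread of the distribution around the mean.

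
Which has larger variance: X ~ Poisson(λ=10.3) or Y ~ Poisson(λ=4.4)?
X has larger variance (10.3000 > 4.4000)

Compute the variance for each distribution:

X ~ Poisson(λ=10.3):
Var(X) = 10.3000

Y ~ Poisson(λ=4.4):
Var(Y) = 4.4000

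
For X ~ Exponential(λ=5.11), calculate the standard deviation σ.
0.1957

We have X ~ Exponential(λ=5.11).

For an Exponential distribution with λ=5.11:
σ = √Var(X) = 0.1957

The standard deviation is the square root of the variance.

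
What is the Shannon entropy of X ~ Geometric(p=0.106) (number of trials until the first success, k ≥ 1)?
3.1893 nats

We have X ~ Geometric(p=0.106) (number of trials until the first success, k ≥ 1).

The Shannon entropy measures the uncertainty or information content of the distribution.

For a Geometric distribution with p=0.106 (number of trials until the first success, k ≥ 1):
H(X) = 3.1893 nats

(In bits, this would be 4.6012 bits.)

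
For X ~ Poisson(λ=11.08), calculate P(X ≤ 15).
0.903066

We have X ~ Poisson(λ=11.08).

The CDF gives us P(X ≤ k).

Using the CDF:
P(X ≤ 15) = 0.903066

This means there's approximately a 90.3% chance that X is at most 15.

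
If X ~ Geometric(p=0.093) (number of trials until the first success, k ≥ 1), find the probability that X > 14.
0.254978

We have X ~ Geometric(p=0.093) (number of trials until the first success, k ≥ 1).

P(X > 14) = 1 - P(X ≤ 14)
                = 1 - F(14)
                = 1 - 0.745022
                = 0.254978

So there's approximately a 25.5% chance that X exceeds 14.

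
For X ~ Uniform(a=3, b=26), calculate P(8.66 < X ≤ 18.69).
0.436087

We have X ~ Uniform(a=3, b=26).

To find P(8.66 < X ≤ 18.69), we use:
P(8.66 < X ≤ 18.69) = P(X ≤ 18.69) - P(X ≤ 8.66)
                 = F(18.69) - F(8.66)
                 = 0.682174 - 0.246087
                 = 0.436087

So there's approximately a 43.6% chance that X falls in this range.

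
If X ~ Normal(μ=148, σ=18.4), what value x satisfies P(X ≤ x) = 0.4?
143.3384

We have X ~ Normal(μ=148, σ=18.4).

We want to find x such that P(X ≤ x) = 0.4.

This is the 40th percentile, which means 40% of values fall below this point.

Using the inverse CDF (quantile function):
x = F⁻¹(0.4) = 143.3384

Verification: P(X ≤ 143.3384) = 0.4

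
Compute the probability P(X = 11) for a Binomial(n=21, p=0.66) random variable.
0.075370

We have X ~ Binomial(n=21, p=0.66).

For a Binomial distribution, the PMF gives us the probability of each outcome.

Using the PMF formula:
P(X = 11) = 0.075370

Rounded to 4 decimal places: 0.0754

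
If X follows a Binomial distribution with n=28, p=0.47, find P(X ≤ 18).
0.978768

We have X ~ Binomial(n=28, p=0.47).

The CDF gives us P(X ≤ k).

Using the CDF:
P(X ≤ 18) = 0.978768

This means there's approximately a 97.9% chance that X is at most 18.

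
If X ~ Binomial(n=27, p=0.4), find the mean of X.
10.8000

We have X ~ Binomial(n=27, p=0.4).

For a Binomial distribution with n=27, p=0.4:
E[X] = 10.8000

This is the expected (average) value of X.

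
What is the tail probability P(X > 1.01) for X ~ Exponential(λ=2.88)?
0.054541

We have X ~ Exponential(λ=2.88).

P(X > 1.01) = 1 - P(X ≤ 1.01)
                = 1 - F(1.01)
                = 1 - 0.945459
                = 0.054541

So there's approximately a 5.5% chance that X exceeds 1.01.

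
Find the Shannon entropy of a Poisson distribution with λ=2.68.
1.8694 nats

We have X ~ Poisson(λ=2.68).

The Shannon entropy measures the uncertainty or information content of the distribution.

For a Poisson distribution with λ=2.68:
H(X) = 1.8694 nats

(In bits, this would be 2.6969 bits.)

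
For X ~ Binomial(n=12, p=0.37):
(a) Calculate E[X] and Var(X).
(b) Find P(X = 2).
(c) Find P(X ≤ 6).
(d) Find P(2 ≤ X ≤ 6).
(a) E[X] = 4.4400, Var(X) = 2.7972
(b) P(X = 2) = 0.088992
(c) P(X ≤ 6) = 0.889443
(d) P(2 ≤ X ≤ 6) = 0.857984

We have X ~ Binomial(n=12, p=0.37).

(a) Moments:
E[X] = 4.4400
Var(X) = 2.7972
σ = √Var(X) = 1.6725

(b) Point probability using PMF:
P(X = 2) = 0.088992

(c) Cumulative probability using CDF:
P(X ≤ 6) = F(6) = 0.889443

(d) Range probability:
P(2 ≤ X ≤ 6) = P(X ≤ 6) - P(X ≤ 1)
                   = F(6) - F(1)
                   = 0.889443 - 0.031460
                   = 0.857984

This means approximately 85.8% of outcomes fall in the interval [2, 6].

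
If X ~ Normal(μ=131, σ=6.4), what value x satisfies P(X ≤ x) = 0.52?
131.3210

We have X ~ Normal(μ=131, σ=6.4).

We want to find x such that P(X ≤ x) = 0.52.

This is the 52nd percentile, which means 52% of values fall below this point.

Using the inverse CDF (quantile function):
x = F⁻¹(0.52) = 131.3210

Verification: P(X ≤ 131.3210) = 0.52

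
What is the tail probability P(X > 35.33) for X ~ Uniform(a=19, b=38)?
0.140526

We have X ~ Uniform(a=19, b=38).

P(X > 35.33) = 1 - P(X ≤ 35.33)
                = 1 - F(35.33)
                = 1 - 0.859474
                = 0.140526

So there's approximately a 14.1% chance that X exceeds 35.33.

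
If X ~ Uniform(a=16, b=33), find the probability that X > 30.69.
0.135882

We have X ~ Uniform(a=16, b=33).

P(X > 30.69) = 1 - P(X ≤ 30.69)
                = 1 - F(30.69)
                = 1 - 0.864118
                = 0.135882

So there's approximately a 13.6% chance that X exceeds 30.69.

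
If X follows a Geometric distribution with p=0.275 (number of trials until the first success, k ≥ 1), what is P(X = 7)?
0.039936

We have X ~ Geometric(p=0.275) (number of trials until the first success, k ≥ 1).

For a Geometric distribution, the PMF gives us the probability of each outcome.

Using the PMF formula:
P(X = 7) = 0.039936

Rounded to 4 decimal places: 0.0399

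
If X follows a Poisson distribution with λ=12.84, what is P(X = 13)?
0.109831

We have X ~ Poisson(λ=12.84).

For a Poisson distribution, the PMF gives us the probability of each outcome.

Using the PMF formula:
P(X = 13) = 0.109831

Rounded to 4 decimal places: 0.1098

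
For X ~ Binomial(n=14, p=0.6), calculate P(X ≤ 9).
0.720743

We have X ~ Binomial(n=14, p=0.6).

The CDF gives us P(X ≤ k).

Using the CDF:
P(X ≤ 9) = 0.720743

This means there's approximately a 72.1% chance that X is at most 9.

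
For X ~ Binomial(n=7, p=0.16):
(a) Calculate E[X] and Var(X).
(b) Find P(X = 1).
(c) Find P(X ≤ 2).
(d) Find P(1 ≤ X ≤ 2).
(a) E[X] = 1.1200, Var(X) = 0.9408
(b) P(X = 1) = 0.393454
(c) P(X ≤ 2) = 0.913375
(d) P(1 ≤ X ≤ 2) = 0.618285

We have X ~ Binomial(n=7, p=0.16).

(a) Moments:
E[X] = 1.1200
Var(X) = 0.9408
σ = √Var(X) = 0.9699

(b) Point probability using PMF:
P(X = 1) = 0.393454

(c) Cumulative probability using CDF:
P(X ≤ 2) = F(2) = 0.913375

(d) Range probability:
P(1 ≤ X ≤ 2) = P(X ≤ 2) - P(X ≤ 0)
                   = F(2) - F(0)
                   = 0.913375 - 0.295090
                   = 0.618285

This means approximately 61.8% of outcomes fall in the interval [1, 2].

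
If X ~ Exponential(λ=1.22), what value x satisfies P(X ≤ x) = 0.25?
0.2358

We have X ~ Exponential(λ=1.22).

We want to find x such that P(X ≤ x) = 0.25.

This is the 25th percentile, which means 25% of values fall below this point.

Using the inverse CDF (quantile function):
x = F⁻¹(0.25) = 0.2358

Verification: P(X ≤ 0.2358) = 0.25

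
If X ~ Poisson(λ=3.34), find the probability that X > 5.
0.121984

We have X ~ Poisson(λ=3.34).

P(X > 5) = 1 - P(X ≤ 5)
                = 1 - F(5)
                = 1 - 0.878016
                = 0.121984

So there's approximately a 12.2% chance that X exceeds 5.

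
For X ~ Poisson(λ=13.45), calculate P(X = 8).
0.038282

We have X ~ Poisson(λ=13.45).

For a Poisson distribution, the PMF gives us the probability of each outcome.

Using the PMF formula:
P(X = 8) = 0.038282

Rounded to 4 decimal places: 0.0383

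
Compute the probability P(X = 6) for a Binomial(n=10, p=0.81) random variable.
0.077294

We have X ~ Binomial(n=10, p=0.81).

For a Binomial distribution, the PMF gives us the probability of each outcome.

Using the PMF formula:
P(X = 6) = 0.077294

Rounded to 4 decimal places: 0.0773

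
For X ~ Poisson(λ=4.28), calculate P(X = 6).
0.118182

We have X ~ Poisson(λ=4.28).

For a Poisson distribution, the PMF gives us the probability of each outcome.

Using the PMF formula:
P(X = 6) = 0.118182

Rounded to 4 decimal places: 0.1182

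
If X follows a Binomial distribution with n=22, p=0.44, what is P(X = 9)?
0.163773

We have X ~ Binomial(n=22, p=0.44).

For a Binomial distribution, the PMF gives us the probability of each outcome.

Using the PMF formula:
P(X = 9) = 0.163773

Rounded to 4 decimal places: 0.1638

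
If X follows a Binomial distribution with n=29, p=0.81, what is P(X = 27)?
0.049560

We have X ~ Binomial(n=29, p=0.81).

For a Binomial distribution, the PMF gives us the probability of each outcome.

Using the PMF formula:
P(X = 27) = 0.049560

Rounded to 4 decimal places: 0.0496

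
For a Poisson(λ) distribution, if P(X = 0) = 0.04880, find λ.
λ = 3.0200

For a Poisson(λ) distribution, the PMF at 0 is:
P(X = 0) = λ^0 e^(-λ) / 0! = e^(-λ)

Given P(X = 0) = 0.04880:
e^(-λ) = 0.04880
-λ = ln(0.04880)
λ = -ln(0.04880) = 3.0200

Verification: e^(-3.0200) = 0.04880 ✓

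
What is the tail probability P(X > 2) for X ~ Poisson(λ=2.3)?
0.403961

We have X ~ Poisson(λ=2.3).

P(X > 2) = 1 - P(X ≤ 2)
                = 1 - F(2)
                = 1 - 0.596039
                = 0.403961

So there's approximately a 40.4% chance that X exceeds 2.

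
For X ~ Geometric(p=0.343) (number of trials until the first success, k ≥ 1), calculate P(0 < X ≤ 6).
0.919575

We have X ~ Geometric(p=0.343) (number of trials until the first success, k ≥ 1).

To find P(0 < X ≤ 6), we use:
P(0 < X ≤ 6) = P(X ≤ 6) - P(X ≤ 0)
                 = F(6) - F(0)
                 = 0.919575 - 0.000000
                 = 0.919575

So there's approximately a 92.0% chance that X falls in this range.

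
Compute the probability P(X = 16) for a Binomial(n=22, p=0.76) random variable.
0.176644

We have X ~ Binomial(n=22, p=0.76).

For a Binomial distribution, the PMF gives us the probability of each outcome.

Using the PMF formula:
P(X = 16) = 0.176644

Rounded to 4 decimal places: 0.1766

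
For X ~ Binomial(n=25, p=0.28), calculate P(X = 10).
0.070138

We have X ~ Binomial(n=25, p=0.28).

For a Binomial distribution, the PMF gives us the probability of each outcome.

Using the PMF formula:
P(X = 10) = 0.070138

Rounded to 4 decimal places: 0.0701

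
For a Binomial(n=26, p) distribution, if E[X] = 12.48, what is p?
p = 0.48

For a Binomial(n, p) distribution:
E[X] = n × p

Given n = 26 and E[X] = 12.48:
12.48 = 26 × p
p = 12.48 / 26 = 0.48

Verification: Binomial(26, 0.48) has E[X] = 12.48 ✓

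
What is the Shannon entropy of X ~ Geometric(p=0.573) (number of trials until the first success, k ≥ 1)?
1.1910 nats

We have X ~ Geometric(p=0.573) (number of trials until the first success, k ≥ 1).

The Shannon entropy measures the uncertainty or information content of the distribution.

For a Geometric distribution with p=0.573 (number of trials until the first success, k ≥ 1):
H(X) = 1.1910 nats

(In bits, this would be 1.7183 bits.)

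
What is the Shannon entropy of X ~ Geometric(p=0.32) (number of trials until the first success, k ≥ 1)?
1.9590 nats

We have X ~ Geometric(p=0.32) (number of trials until the first success, k ≥ 1).

The Shannon entropy measures the uncertainty or information content of the distribution.

For a Geometric distribution with p=0.32 (number of trials until the first success, k ≥ 1):
H(X) = 1.9590 nats

(In bits, this would be 2.8262 bits.)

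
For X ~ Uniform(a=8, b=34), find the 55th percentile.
22.3000

We have X ~ Uniform(a=8, b=34).

We want to find x such that P(X ≤ x) = 0.55.

This is the 55th percentile, which means 55% of values fall below this point.

Using the inverse CDF (quantile function):
x = F⁻¹(0.55) = 22.3000

Verification: P(X ≤ 22.3000) = 0.55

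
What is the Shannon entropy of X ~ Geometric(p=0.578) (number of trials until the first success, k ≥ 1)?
1.1781 nats

We have X ~ Geometric(p=0.578) (number of trials until the first success, k ≥ 1).

The Shannon entropy measures the uncertainty or information content of the distribution.

For a Geometric distribution with p=0.578 (number of trials until the first success, k ≥ 1):
H(X) = 1.1781 nats

(In bits, this would be 1.6996 bits.)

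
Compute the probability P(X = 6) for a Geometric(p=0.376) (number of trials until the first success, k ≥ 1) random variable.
0.035572

We have X ~ Geometric(p=0.376) (number of trials until the first success, k ≥ 1).

For a Geometric distribution, the PMF gives us the probability of each outcome.

Using the PMF formula:
P(X = 6) = 0.035572

Rounded to 4 decimal places: 0.0356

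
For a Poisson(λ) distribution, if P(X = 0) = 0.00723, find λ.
λ = 4.9295

For a Poisson(λ) distribution, the PMF at 0 is:
P(X = 0) = λ^0 e^(-λ) / 0! = e^(-λ)

Given P(X = 0) = 0.00723:
e^(-λ) = 0.00723
-λ = ln(0.00723)
λ = -ln(0.00723) = 4.9295

Verification: e^(-4.9295) = 0.00723 ✓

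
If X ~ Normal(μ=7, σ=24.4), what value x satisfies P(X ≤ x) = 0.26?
-8.6976

We have X ~ Normal(μ=7, σ=24.4).

We want to find x such that P(X ≤ x) = 0.26.

This is the 26th percentile, which means 26% of values fall below this point.

Using the inverse CDF (quantile function):
x = F⁻¹(0.26) = -8.6976

Verification: P(X ≤ -8.6976) = 0.26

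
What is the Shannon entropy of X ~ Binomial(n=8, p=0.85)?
1.3625 nats

We have X ~ Binomial(n=8, p=0.85).

The Shannon entropy measures the uncertainty or information content of the distribution.

For a Binomial distribution with n=8, p=0.85:
H(X) = 1.3625 nats

(In bits, this would be 1.9657 bits.)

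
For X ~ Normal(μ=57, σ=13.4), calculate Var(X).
179.5600

We have X ~ Normal(μ=57, σ=13.4).

For a Normal distribution with μ=57, σ=13.4:
Var(X) = 179.5600

The variance measures the spread of the distribution around the mean.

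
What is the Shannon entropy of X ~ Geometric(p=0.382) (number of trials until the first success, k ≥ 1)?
1.7409 nats

We have X ~ Geometric(p=0.382) (number of trials until the first success, k ≥ 1).

The Shannon entropy measures the uncertainty or information content of the distribution.

For a Geometric distribution with p=0.382 (number of trials until the first success, k ≥ 1):
H(X) = 1.7409 nats

(In bits, this would be 2.5116 bits.)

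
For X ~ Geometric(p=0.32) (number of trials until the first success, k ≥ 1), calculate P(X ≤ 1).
0.320000

We have X ~ Geometric(p=0.32) (number of trials until the first success, k ≥ 1).

The CDF gives us P(X ≤ k).

Using the CDF:
P(X ≤ 1) = 0.320000

This means there's approximately a 32.0% chance that X is at most 1.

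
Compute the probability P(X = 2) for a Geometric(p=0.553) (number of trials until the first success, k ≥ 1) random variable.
0.247191

We have X ~ Geometric(p=0.553) (number of trials until the first success, k ≥ 1).

For a Geometric distribution, the PMF gives us the probability of each outcome.

Using the PMF formula:
P(X = 2) = 0.247191

Rounded to 4 decimal places: 0.2472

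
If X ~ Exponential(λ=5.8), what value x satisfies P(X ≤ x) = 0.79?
0.2691

We have X ~ Exponential(λ=5.8).

We want to find x such that P(X ≤ x) = 0.79.

This is the 79th percentile, which means 79% of values fall below this point.

Using the inverse CDF (quantile function):
x = F⁻¹(0.79) = 0.2691

Verification: P(X ≤ 0.2691) = 0.79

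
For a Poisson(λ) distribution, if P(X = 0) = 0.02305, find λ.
λ = 3.7701

For a Poisson(λ) distribution, the PMF at 0 is:
P(X = 0) = λ^0 e^(-λ) / 0! = e^(-λ)

Given P(X = 0) = 0.02305:
e^(-λ) = 0.02305
-λ = ln(0.02305)
λ = -ln(0.02305) = 3.7701

Verification: e^(-3.7701) = 0.02305 ✓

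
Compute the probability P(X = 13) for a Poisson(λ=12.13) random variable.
0.106639

We have X ~ Poisson(λ=12.13).

For a Poisson distribution, the PMF gives us the probability of each outcome.

Using the PMF formula:
P(X = 13) = 0.106639

Rounded to 4 decimal places: 0.1066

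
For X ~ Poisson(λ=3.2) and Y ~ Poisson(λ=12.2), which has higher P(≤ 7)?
X has higher probability (P(X ≤ 7) = 0.9832 > P(Y ≤ 7) = 0.0811)

Compute P(≤ 7) for each distribution:

X ~ Poisson(λ=3.2):
P(X ≤ 7) = 0.9832

Y ~ Poisson(λ=12.2):
P(Y ≤ 7) = 0.0811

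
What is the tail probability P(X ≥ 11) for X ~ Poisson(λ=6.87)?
0.089550

We have X ~ Poisson(λ=6.87).

For discrete distributions, P(X ≥ 11) = 1 - P(X ≤ 10).

P(X ≤ 10) = 0.910450
P(X ≥ 11) = 1 - 0.910450 = 0.089550

So there's approximately a 9.0% chance that X is at least 11.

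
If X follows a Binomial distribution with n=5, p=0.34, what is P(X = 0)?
0.125233

We have X ~ Binomial(n=5, p=0.34).

For a Binomial distribution, the PMF gives us the probability of each outcome.

Using the PMF formula:
P(X = 0) = 0.125233

Rounded to 4 decimal places: 0.1252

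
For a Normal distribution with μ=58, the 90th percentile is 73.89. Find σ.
σ = 12.3990

For X ~ Normal(μ, σ), the p-th percentile satisfies x = μ + z_p × σ,
where z_p = Φ⁻¹(p) is the standard normal quantile.

Step 1: z_{0.9} = Φ⁻¹(0.9) = 1.2816

Step 2: Solve for σ:
73.89 = 58 + 1.2816 × σ
σ = (73.89 - 58) / 1.2816
σ = 15.89 / 1.2816
σ = 12.3990

Verification: μ + z × σ = 58 + 1.2816 × 12.3990 = 73.89 ✓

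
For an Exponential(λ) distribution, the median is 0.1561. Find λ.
λ = 4.4404

For X ~ Exponential(λ), the CDF is F(x) = 1 - e^(-λx).
The median m satisfies F(m) = 0.5:
1 - e^(-λm) = 0.5
e^(-λm) = 0.5
λm = ln(2)
m = ln(2) / λ

Given m = 0.1561:
λ = ln(2) / 0.1561 = 0.693147 / 0.1561 = 4.4404

Verification: ln(2) / 4.4404 = 0.1561 ✓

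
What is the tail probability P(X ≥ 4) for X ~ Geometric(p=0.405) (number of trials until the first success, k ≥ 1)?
0.210645

We have X ~ Geometric(p=0.405) (number of trials until the first success, k ≥ 1).

For discrete distributions, P(X ≥ 4) = 1 - P(X ≤ 3).

P(X ≤ 3) = 0.789355
P(X ≥ 4) = 1 - 0.789355 = 0.210645

So there's approximately a 21.1% chance that X is at least 4.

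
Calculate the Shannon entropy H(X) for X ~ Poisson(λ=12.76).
2.6853 nats

We have X ~ Poisson(λ=12.76).

The Shannon entropy measures the uncertainty or information content of the distribution.

For a Poisson distribution with λ=12.76:
H(X) = 2.6853 nats

(In bits, this would be 3.8740 bits.)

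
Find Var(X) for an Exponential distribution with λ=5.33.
0.0352

We have X ~ Exponential(λ=5.33).

For an Exponential distribution with λ=5.33:
Var(X) = 0.0352

The variance measures the spread of the distribution around the mean.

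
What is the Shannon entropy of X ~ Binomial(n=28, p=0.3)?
2.3021 nats

We have X ~ Binomial(n=28, p=0.3).

The Shannon entropy measures the uncertainty or information content of the distribution.

For a Binomial distribution with n=28, p=0.3:
H(X) = 2.3021 nats

(In bits, this would be 3.3212 bits.)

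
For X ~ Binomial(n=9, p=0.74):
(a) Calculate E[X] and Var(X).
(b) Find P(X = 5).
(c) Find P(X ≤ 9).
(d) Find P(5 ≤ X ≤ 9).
(a) E[X] = 6.6600, Var(X) = 1.7316
(b) P(X = 5) = 0.127768
(c) P(X ≤ 9) = 1.000000
(d) P(5 ≤ X ≤ 9) = 0.942866

We have X ~ Binomial(n=9, p=0.74).

(a) Moments:
E[X] = 6.6600
Var(X) = 1.7316
σ = √Var(X) = 1.3159

(b) Point probability using PMF:
P(X = 5) = 0.127768

(c) Cumulative probability using CDF:
P(X ≤ 9) = F(9) = 1.000000

(d) Range probability:
P(5 ≤ X ≤ 9) = P(X ≤ 9) - P(X ≤ 4)
                   = F(9) - F(4)
                   = 1.000000 - 0.057134
                   = 0.942866

This means approximately 94.3% of outcomes fall in the interval [5, 9].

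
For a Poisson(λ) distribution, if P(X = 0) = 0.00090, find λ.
λ = 7.0131

For a Poisson(λ) distribution, the PMF at 0 is:
P(X = 0) = λ^0 e^(-λ) / 0! = e^(-λ)

Given P(X = 0) = 0.00090:
e^(-λ) = 0.00090
-λ = ln(0.00090)
λ = -ln(0.00090) = 7.0131

Verification: e^(-7.0131) = 0.00090 ✓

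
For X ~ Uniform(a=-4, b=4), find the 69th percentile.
1.5200

We have X ~ Uniform(a=-4, b=4).

We want to find x such that P(X ≤ x) = 0.69.

This is the 69th percentile, which means 69% of values fall below this point.

Using the inverse CDF (quantile function):
x = F⁻¹(0.69) = 1.5200

Verification: P(X ≤ 1.5200) = 0.69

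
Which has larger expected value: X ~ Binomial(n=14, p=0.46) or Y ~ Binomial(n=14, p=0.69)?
Y has larger mean (9.6600 > 6.4400)

Compute the expected value for each distribution:

X ~ Binomial(n=14, p=0.46):
E[X] = 6.4400

Y ~ Binomial(n=14, p=0.69):
E[Y] = 9.6600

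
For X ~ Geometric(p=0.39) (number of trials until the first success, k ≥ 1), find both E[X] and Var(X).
E[X] = 2.5641, Var(X) = 4.0105

We have X ~ Geometric(p=0.39) (number of trials until the first success, k ≥ 1).

For a Geometric distribution with p=0.39 (number of trials until the first success, k ≥ 1):

Expected value:
E[X] = 2.5641

Variance:
Var(X) = 4.0105

Standard deviation:
σ = √Var(X) = 2.0026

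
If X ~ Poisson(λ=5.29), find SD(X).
2.3000

We have X ~ Poisson(λ=5.29).

For a Poisson distribution with λ=5.29:
σ = √Var(X) = 2.3000

The standard deviation is the square root of the variance.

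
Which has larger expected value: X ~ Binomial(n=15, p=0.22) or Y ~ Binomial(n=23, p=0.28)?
Y has larger mean (6.4400 > 3.3000)

Compute the expected value for each distribution:

X ~ Binomial(n=15, p=0.22):
E[X] = 3.3000

Y ~ Binomial(n=23, p=0.28):
E[Y] = 6.4400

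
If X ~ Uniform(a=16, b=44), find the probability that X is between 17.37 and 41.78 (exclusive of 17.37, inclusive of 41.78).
0.871786

We have X ~ Uniform(a=16, b=44).

To find P(17.37 < X ≤ 41.78), we use:
P(17.37 < X ≤ 41.78) = P(X ≤ 41.78) - P(X ≤ 17.37)
                 = F(41.78) - F(17.37)
                 = 0.920714 - 0.048929
                 = 0.871786

So there's approximately a 87.2% chance that X falls in this range.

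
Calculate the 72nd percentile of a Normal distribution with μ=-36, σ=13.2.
-28.3065

We have X ~ Normal(μ=-36, σ=13.2).

We want to find x such that P(X ≤ x) = 0.72.

This is the 72nd percentile, which means 72% of values fall below this point.

Using the inverse CDF (quantile function):
x = F⁻¹(0.72) = -28.3065

Verification: P(X ≤ -28.3065) = 0.72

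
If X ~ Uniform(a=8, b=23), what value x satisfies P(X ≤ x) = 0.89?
21.3500

We have X ~ Uniform(a=8, b=23).

We want to find x such that P(X ≤ x) = 0.89.

This is the 89th percentile, which means 89% of values fall below this point.

Using the inverse CDF (quantile function):
x = F⁻¹(0.89) = 21.3500

Verification: P(X ≤ 21.3500) = 0.89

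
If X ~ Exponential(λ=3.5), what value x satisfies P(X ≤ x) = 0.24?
0.0784

We have X ~ Exponential(λ=3.5).

We want to find x such that P(X ≤ x) = 0.24.

This is the 24th percentile, which means 24% of values fall below this point.

Using the inverse CDF (quantile function):
x = F⁻¹(0.24) = 0.0784

Verification: P(X ≤ 0.0784) = 0.24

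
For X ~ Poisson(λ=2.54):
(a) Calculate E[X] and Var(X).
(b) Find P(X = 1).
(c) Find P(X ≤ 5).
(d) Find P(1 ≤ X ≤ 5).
(a) E[X] = 2.5400, Var(X) = 2.5400
(b) P(X = 1) = 0.200321
(c) P(X ≤ 5) = 0.955253
(d) P(1 ≤ X ≤ 5) = 0.876387

We have X ~ Poisson(λ=2.54).

(a) Moments:
E[X] = 2.5400
Var(X) = 2.5400
σ = √Var(X) = 1.5937

(b) Point probability using PMF:
P(X = 1) = 0.200321

(c) Cumulative probability using CDF:
P(X ≤ 5) = F(5) = 0.955253

(d) Range probability:
P(1 ≤ X ≤ 5) = P(X ≤ 5) - P(X ≤ 0)
                   = F(5) - F(0)
                   = 0.955253 - 0.078866
                   = 0.876387

This means approximately 87.6% of outcomes fall in the interval [1, 5].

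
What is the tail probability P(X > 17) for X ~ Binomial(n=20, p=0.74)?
0.076331

We have X ~ Binomial(n=20, p=0.74).

P(X > 17) = 1 - P(X ≤ 17)
                = 1 - F(17)
                = 1 - 0.923669
                = 0.076331

So there's approximately a 7.6% chance that X exceeds 17.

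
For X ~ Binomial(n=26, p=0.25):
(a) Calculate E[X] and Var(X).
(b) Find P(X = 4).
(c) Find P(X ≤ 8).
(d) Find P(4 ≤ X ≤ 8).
(a) E[X] = 6.5000, Var(X) = 4.8750
(b) P(X = 4) = 0.104172
(c) P(X ≤ 8) = 0.819548
(d) P(4 ≤ X ≤ 8) = 0.739361

We have X ~ Binomial(n=26, p=0.25).

(a) Moments:
E[X] = 6.5000
Var(X) = 4.8750
σ = √Var(X) = 2.2079

(b) Point probability using PMF:
P(X = 4) = 0.104172

(c) Cumulative probability using CDF:
P(X ≤ 8) = F(8) = 0.819548

(d) Range probability:
P(4 ≤ X ≤ 8) = P(X ≤ 8) - P(X ≤ 3)
                   = F(8) - F(3)
                   = 0.819548 - 0.080188
                   = 0.739361

This means approximately 73.9% of outcomes fall in the interval [4, 8].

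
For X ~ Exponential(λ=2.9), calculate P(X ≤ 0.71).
0.872419

We have X ~ Exponential(λ=2.9).

The CDF gives us P(X ≤ k).

Using the CDF:
P(X ≤ 0.71) = 0.872419

This means there's approximately a 87.2% chance that X is at most 0.71.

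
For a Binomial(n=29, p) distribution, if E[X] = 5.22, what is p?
p = 0.18

For a Binomial(n, p) distribution:
E[X] = n × p

Given n = 29 and E[X] = 5.22:
5.22 = 29 × p
p = 5.22 / 29 = 0.18

Verification: Binomial(29, 0.18) has E[X] = 5.22 ✓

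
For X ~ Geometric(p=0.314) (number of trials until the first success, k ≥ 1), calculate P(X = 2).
0.215404

We have X ~ Geometric(p=0.314) (number of trials until the first success, k ≥ 1).

For a Geometric distribution, the PMF gives us the probability of each outcome.

Using the PMF formula:
P(X = 2) = 0.215404

Rounded to 4 decimal places: 0.2154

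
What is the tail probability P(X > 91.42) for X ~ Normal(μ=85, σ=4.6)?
0.081410

We have X ~ Normal(μ=85, σ=4.6).

P(X > 91.42) = 1 - P(X ≤ 91.42)
                = 1 - F(91.42)
                = 1 - 0.918590
                = 0.081410

So there's approximately a 8.1% chance that X exceeds 91.42.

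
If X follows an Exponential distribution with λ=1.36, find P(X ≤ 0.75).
0.639405

We have X ~ Exponential(λ=1.36).

The CDF gives us P(X ≤ k).

Using the CDF:
P(X ≤ 0.75) = 0.639405

This means there's approximately a 63.9% chance that X is at most 0.75.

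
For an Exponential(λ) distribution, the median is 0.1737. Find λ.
λ = 3.9905

For X ~ Exponential(λ), the CDF is F(x) = 1 - e^(-λx).
The median m satisfies F(m) = 0.5:
1 - e^(-λm) = 0.5
e^(-λm) = 0.5
λm = ln(2)
m = ln(2) / λ

Given m = 0.1737:
λ = ln(2) / 0.1737 = 0.693147 / 0.1737 = 3.9905

Verification: ln(2) / 3.9905 = 0.1737 ✓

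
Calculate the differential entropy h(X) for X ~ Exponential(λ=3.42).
-0.2296 nats

We have X ~ Exponential(λ=3.42).

The differential entropy measures the uncertainty or information content of the distribution.

For an Exponential distribution with λ=3.42:
h(X) = -0.2296 nats

(In bits, this would be -0.3313 bits.)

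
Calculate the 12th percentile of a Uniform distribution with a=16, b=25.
17.0800

We have X ~ Uniform(a=16, b=25).

We want to find x such that P(X ≤ x) = 0.12.

This is the 12th percentile, which means 12% of values fall below this point.

Using the inverse CDF (quantile function):
x = F⁻¹(0.12) = 17.0800

Verification: P(X ≤ 17.0800) = 0.12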